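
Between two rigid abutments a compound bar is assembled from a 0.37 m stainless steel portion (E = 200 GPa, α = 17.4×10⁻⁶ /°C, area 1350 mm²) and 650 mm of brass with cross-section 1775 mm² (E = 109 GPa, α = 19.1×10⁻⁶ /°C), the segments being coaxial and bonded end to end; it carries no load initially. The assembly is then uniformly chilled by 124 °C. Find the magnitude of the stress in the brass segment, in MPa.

σ ≈ 278 MPa (tensile)

If the supports were absent, the total length change would be Σ αᵢΔT Lᵢ = 17.4×10⁻⁶×124×370 + 19.1×10⁻⁶×124×650 = 2.338 mm.
Since the ends are fixed, an axial force P builds up, equal in every segment, with P · Σ Lᵢ/(AᵢEᵢ) = δ_free.
The series flexibility is Σ Lᵢ/(AᵢEᵢ) = 370/(1350×200×10³) + 650/(1775×109×10³) = 4.73×10⁻⁶ mm/N.
So P = 2.338 / 4.73×10⁻⁶ = 494.2 kN, tensile.
σ_{brass} = P / A = 494200 / 1775 = 278.4 MPa.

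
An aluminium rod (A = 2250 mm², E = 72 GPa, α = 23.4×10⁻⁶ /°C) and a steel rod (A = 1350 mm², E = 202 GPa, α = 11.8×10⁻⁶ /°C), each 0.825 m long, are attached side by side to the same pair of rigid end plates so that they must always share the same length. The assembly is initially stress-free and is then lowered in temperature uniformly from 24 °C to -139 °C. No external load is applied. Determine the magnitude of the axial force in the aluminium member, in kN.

Equilibrium of a rigid end plate with no external load gives equal and opposite internal forces ±P in the two members. Since α_{aluminium} > α_{steel}, cooling drives the aluminium into tension and the steel into compression.
Setting the final lengths equal and cancelling L: (α₁ − α₂)ΔT = P/(A₁E₁) + P/(A₂E₂).
|α₁ − α₂|·ΔT = 11.6×10⁻⁶ × 163 = 0.001891.
1/(A₁E₁) + 1/(A₂E₂) = 1/(2250×72×10³) + 1/(1350×202×10³) = 9.84×10⁻⁹ N⁻¹.
P = 0.001891 / 9.84×10⁻⁹ = 192200 N = 192.2 kN.

P ≈ 192 kN (tensile in the aluminium)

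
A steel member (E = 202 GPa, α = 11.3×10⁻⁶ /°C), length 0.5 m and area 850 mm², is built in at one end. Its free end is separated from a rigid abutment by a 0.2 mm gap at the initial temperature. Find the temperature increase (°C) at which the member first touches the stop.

Contact occurs when the free expansion equals the gap: αΔT L = 0.2 mm.
ΔT = 0.2 / (11.3×10⁻⁶ × 500) = 35.4 °C.

ΔT ≈ 35.4 °C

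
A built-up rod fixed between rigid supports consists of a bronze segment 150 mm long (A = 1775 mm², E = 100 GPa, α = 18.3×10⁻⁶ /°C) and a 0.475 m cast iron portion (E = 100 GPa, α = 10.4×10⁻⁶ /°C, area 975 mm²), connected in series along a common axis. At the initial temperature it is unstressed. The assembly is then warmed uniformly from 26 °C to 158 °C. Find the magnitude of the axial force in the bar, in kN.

If the supports were absent, the total length change would be Σ αᵢΔT Lᵢ = 18.3×10⁻⁶×132×150 + 10.4×10⁻⁶×132×475 = 1.014 mm.
The walls prevent any net length change, so an axial force P (same in every segment) develops. Compatibility: P · Σ Lᵢ/(AᵢEᵢ) = δ_free.
The series flexibility is Σ Lᵢ/(AᵢEᵢ) = 150/(1775×100×10³) + 475/(975×100×10³) = 5.717×10⁻⁶ mm/N.
P = 1.014 / 5.717×10⁻⁶ = 177400 N = 177.4 kN, compressive.

P ≈ 177 kN (compressive)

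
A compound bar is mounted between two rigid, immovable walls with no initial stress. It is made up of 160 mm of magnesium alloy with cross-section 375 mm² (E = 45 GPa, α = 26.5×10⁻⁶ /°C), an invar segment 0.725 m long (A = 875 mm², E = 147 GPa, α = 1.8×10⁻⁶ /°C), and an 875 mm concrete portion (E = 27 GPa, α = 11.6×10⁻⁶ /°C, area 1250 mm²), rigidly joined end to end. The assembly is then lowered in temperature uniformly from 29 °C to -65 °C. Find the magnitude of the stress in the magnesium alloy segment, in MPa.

σ ≈ 95.9 MPa (tensile)

Free thermal contraction of the whole bar: Σ αᵢΔT Lᵢ = 26.5×10⁻⁶×94×160 + 1.8×10⁻⁶×94×725 + 11.6×10⁻⁶×94×875 = 1.475 mm.
The rigid supports impose zero overall length change; the single axial force P common to all segments must satisfy P Σ Lᵢ/(AᵢEᵢ) = δ_free.
Σ Lᵢ/(AᵢEᵢ) = 160/(375×45×10³) + 725/(875×147×10³) + 875/(1250×27×10³) = 4.104×10⁻⁵ mm/N.
Hence P = δ_free / Σ(L/AE) = 1.475/4.104×10⁻⁵ = 35.95 kN (tensile).
σ_{magnesium alloy} = P / A = 35950 / 375 = 95.85 MPa.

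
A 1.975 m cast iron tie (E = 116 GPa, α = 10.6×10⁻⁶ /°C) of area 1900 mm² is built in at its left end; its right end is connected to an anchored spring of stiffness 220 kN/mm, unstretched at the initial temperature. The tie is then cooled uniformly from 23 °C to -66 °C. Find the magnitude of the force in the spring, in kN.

If the spring were absent the tie would shorten by αΔT L = 10.6×10⁻⁶ × 89 × 1975 = 1.863 mm.
With a force P in the spring, the elastic change of the tie is PL/(AE) and that of the spring is P/k; compatibility requires their sum to equal δ_free.
P [ L/(AE) + 1/k ] = δ_free → P [ 1975/(1900×116×10³) + 1/(220×10³) ] = 1.863.
P = 1.863 / 1.351×10⁻⁵ = 138000 N.

P ≈ 138 kN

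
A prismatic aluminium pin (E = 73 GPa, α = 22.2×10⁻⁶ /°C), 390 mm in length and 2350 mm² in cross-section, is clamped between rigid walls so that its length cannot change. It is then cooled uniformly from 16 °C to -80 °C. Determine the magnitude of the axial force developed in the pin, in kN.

With zero net strain, σ = E·αΔT = 73 GPa × 22.2×10⁻⁶ × 96 = 155.6 MPa.
P = AEαΔT = 2350 × 73×10³ × 22.2×10⁻⁶ × 96 = 365.6 kN (tensile).

P ≈ 366 kN (tensile)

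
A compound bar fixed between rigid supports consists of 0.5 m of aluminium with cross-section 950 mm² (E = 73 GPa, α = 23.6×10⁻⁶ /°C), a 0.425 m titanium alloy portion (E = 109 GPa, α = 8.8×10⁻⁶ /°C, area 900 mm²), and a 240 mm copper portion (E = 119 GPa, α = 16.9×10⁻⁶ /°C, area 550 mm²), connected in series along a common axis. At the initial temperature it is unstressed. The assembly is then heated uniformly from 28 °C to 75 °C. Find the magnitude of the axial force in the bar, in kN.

With the walls removed the bar would change length by δ_free = Σ αᵢΔT Lᵢ = 23.6×10⁻⁶×47×500 + 8.8×10⁻⁶×47×425 + 16.9×10⁻⁶×47×240 = 0.921 mm.
The walls prevent any net length change, so an axial force P (same in every segment) develops. Compatibility: P · Σ Lᵢ/(AᵢEᵢ) = δ_free.
Σ Lᵢ/(AᵢEᵢ) = 500/(950×73×10³) + 425/(900×109×10³) + 240/(550×119×10³) = 1.521×10⁻⁵ mm/N.
P = 0.921 / 1.521×10⁻⁵ = 60560 N = 60.56 kN, compressive.

P ≈ 60.6 kN (compressive)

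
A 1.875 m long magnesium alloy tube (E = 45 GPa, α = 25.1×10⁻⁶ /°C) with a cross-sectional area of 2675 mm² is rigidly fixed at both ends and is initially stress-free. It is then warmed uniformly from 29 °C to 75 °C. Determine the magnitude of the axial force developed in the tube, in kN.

With zero net strain, σ = E·αΔT = 45 GPa × 25.1×10⁻⁶ × 46 = 51.96 MPa.
Axial force P = σA = 51.96 × 2675 = 139000 N = 139 kN, compressive.

P ≈ 139 kN (compressive)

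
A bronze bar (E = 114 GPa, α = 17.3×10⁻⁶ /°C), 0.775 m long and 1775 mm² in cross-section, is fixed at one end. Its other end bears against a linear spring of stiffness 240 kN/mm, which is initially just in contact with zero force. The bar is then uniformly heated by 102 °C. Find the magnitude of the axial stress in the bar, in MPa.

Free thermal expansion: δ_free = αΔT L = 17.3×10⁻⁶ × 102 × 775 = 1.368 mm.
With a force P in the spring, the elastic change of the bar is PL/(AE) and that of the spring is P/k; compatibility requires their sum to equal δ_free.
P [ L/(AE) + 1/k ] = δ_free → P [ 775/(1775×114×10³) + 1/(240×10³) ] = 1.368.
P = 1.368 / 7.997×10⁻⁶ = 171000 N.
σ = P/A = 171000/1775 = 96.35 MPa.

σ ≈ 96.3 MPa (compressive)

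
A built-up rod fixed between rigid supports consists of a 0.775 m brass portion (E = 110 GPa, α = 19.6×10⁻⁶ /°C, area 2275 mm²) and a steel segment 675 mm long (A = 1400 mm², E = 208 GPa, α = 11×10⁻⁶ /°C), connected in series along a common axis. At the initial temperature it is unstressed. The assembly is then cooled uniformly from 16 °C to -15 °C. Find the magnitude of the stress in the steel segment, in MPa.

σ ≈ 92.5 MPa (tensile)

Free thermal contraction of the whole bar: Σ αᵢΔT Lᵢ = 19.6×10⁻⁶×31×775 + 11×10⁻⁶×31×675 = 0.7011 mm.
Since the ends are fixed, an axial force P builds up, equal in every segment, with P · Σ Lᵢ/(AᵢEᵢ) = δ_free.
The series flexibility is Σ Lᵢ/(AᵢEᵢ) = 775/(2275×110×10³) + 675/(1400×208×10³) = 5.415×10⁻⁶ mm/N.
P = 0.7011 / 5.415×10⁻⁶ = 129500 N = 129.5 kN, tensile.
σ_{steel} = P / A = 129500 / 1400 = 92.48 MPa.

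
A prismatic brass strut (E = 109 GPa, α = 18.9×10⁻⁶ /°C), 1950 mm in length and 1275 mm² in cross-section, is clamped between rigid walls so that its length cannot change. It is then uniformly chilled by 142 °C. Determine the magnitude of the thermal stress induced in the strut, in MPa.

σ ≈ 293 MPa (tensile)

Because both ends are immovable the net strain is zero, and the suppressed thermal strain is αΔT = 18.9×10⁻⁶ × 142 = 2683.8×10⁻⁶.
Hence σ = E·αΔT = 109×10³ × 2683.8×10⁻⁶ = 292.5 MPa, tensile.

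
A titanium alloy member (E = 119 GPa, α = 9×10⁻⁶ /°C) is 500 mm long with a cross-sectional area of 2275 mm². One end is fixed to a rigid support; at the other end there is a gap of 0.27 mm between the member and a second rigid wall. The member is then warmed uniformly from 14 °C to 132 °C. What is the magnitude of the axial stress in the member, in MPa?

σ ≈ 62.1 MPa (compressive)

If the wall were absent the member would grow by αΔT L = 9×10⁻⁶ × 118 × 500 = 0.531 mm.
The gap closes (δ_free > 0.27 mm) and the wall then resists a further 0.531 − 0.27 = 0.261 mm of expansion.
That suppressed elongation corresponds to σ = E·Δ/L = 119×10³ × 0.261/500 = 62.12 MPa.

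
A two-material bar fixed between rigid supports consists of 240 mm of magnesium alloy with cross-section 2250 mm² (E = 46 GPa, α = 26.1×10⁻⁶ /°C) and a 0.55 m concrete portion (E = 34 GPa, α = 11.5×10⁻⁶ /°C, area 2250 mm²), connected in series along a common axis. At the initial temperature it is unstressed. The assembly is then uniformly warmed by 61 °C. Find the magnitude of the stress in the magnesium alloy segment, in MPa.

σ ≈ 35.9 MPa (compressive)

With the walls removed the bar would change length by δ_free = Σ αᵢΔT Lᵢ = 26.1×10⁻⁶×61×240 + 11.5×10⁻⁶×61×550 = 0.7679 mm.
The rigid supports impose zero overall length change; the single axial force P common to all segments must satisfy P Σ Lᵢ/(AᵢEᵢ) = δ_free.
The series flexibility is Σ Lᵢ/(AᵢEᵢ) = 240/(2250×46×10³) + 550/(2250×34×10³) = 9.508×10⁻⁶ mm/N.
P = 0.7679 / 9.508×10⁻⁶ = 80760 N = 80.76 kN, compressive.
σ_{magnesium alloy} = P / A = 80760 / 2250 = 35.89 MPa.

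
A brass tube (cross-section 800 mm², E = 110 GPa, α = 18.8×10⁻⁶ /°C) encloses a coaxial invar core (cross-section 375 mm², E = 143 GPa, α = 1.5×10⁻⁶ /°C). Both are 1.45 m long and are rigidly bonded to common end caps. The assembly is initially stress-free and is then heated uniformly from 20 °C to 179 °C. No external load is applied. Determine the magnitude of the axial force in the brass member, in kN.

Both members must finish at the same length. With the larger α, the brass tends to over-expand; the plates restrain it, putting the brass in compression and the invar in tension. With no external load the two internal forces are equal and opposite, magnitude P.
Equating the net (thermal + elastic) strains gives |α₁ − α₂|·ΔT = P·[1/(A₁E₁) + 1/(A₂E₂)].
|α₁ − α₂|·ΔT = 17.3×10⁻⁶ × 159 = 0.002751.
1/(A₁E₁) + 1/(A₂E₂) = 1/(800×110×10³) + 1/(375×143×10³) = 3.001×10⁻⁸ N⁻¹.
So P = 0.002751 / 3.001×10⁻⁸ = 91.65 kN.

P ≈ 91.7 kN (compressive in the brass)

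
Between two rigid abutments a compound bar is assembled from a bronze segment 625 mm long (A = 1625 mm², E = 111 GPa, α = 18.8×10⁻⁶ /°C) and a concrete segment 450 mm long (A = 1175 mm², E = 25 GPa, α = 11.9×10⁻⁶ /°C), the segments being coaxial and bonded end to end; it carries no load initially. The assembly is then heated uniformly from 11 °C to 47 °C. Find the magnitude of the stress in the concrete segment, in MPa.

σ ≈ 27.9 MPa (compressive)

With the walls removed the bar would change length by δ_free = Σ αᵢΔT Lᵢ = 18.8×10⁻⁶×36×625 + 11.9×10⁻⁶×36×450 = 0.6158 mm.
The walls prevent any net length change, so an axial force P (same in every segment) develops. Compatibility: P · Σ Lᵢ/(AᵢEᵢ) = δ_free.
The series flexibility is Σ Lᵢ/(AᵢEᵢ) = 625/(1625×111×10³) + 450/(1175×25×10³) = 1.878×10⁻⁵ mm/N.
P = 0.6158 / 1.878×10⁻⁵ = 32780 N = 32.78 kN, compressive.
σ_{concrete} = P / A = 32780 / 1175 = 27.9 MPa.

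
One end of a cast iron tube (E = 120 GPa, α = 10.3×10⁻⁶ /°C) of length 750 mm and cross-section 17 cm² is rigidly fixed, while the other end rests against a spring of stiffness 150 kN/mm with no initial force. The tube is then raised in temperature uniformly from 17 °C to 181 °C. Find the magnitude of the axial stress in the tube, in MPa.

σ ≈ 72.1 MPa (compressive)

The unrestrained thermal change is αΔT L = 10.3×10⁻⁶ × 164 × 750 = 1.267 mm.
Let P be the compressive force at the spring. The tube shortens elastically by PL/(AE) and the spring compresses by P/k; together these equal δ_free.
So P = δ_free / [L/(AE) + 1/k] = 1.267 / [ 750/(1700×120×10³) + 1/(150×10³) ].
P = 1.267 / 1.034×10⁻⁵ = 122500 N.
σ = P/A = 122500/1700 = 72.05 MPa.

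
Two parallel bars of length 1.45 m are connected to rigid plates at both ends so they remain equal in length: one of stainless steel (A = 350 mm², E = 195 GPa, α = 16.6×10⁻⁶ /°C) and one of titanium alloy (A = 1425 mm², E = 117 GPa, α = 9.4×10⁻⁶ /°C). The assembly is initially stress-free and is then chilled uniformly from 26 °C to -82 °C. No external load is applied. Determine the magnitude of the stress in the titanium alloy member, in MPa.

Both members must finish at the same length. With the larger α, the stainless steel tends to over-contract; the plates restrain it, putting the stainless steel in tension and the titanium alloy in compression. With no external load the two internal forces are equal and opposite, magnitude P.
Setting the final lengths equal and cancelling L: (α₁ − α₂)ΔT = P/(A₁E₁) + P/(A₂E₂).
|α₁ − α₂|·ΔT = 7.2×10⁻⁶ × 108 = 0.0007776.
1/(A₁E₁) + 1/(A₂E₂) = 1/(350×195×10³) + 1/(1425×117×10³) = 2.065×10⁻⁸ N⁻¹.
P = 0.0007776 / 2.065×10⁻⁸ = 37660 N = 37.66 kN.
σ_{titanium alloy} = P/A₂ = 37660/1425 = 26.43 MPa, compressive.

σ ≈ 26.4 MPa (compressive)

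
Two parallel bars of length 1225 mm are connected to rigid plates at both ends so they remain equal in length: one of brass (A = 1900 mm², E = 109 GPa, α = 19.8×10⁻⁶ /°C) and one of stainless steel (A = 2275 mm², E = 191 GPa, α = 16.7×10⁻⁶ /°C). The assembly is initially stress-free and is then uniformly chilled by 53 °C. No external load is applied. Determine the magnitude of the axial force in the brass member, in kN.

P ≈ 23 kN (tensile in the brass)

The brass has the larger α, so on cooling it would change length more than the stainless steel if both were free. The rigid plates force a common final length, so the brass is put into tension and the stainless steel into compression, with equal and opposite forces P (no external load).
Setting the final lengths equal and cancelling L: (α₁ − α₂)ΔT = P/(A₁E₁) + P/(A₂E₂).
|α₁ − α₂|·ΔT = 3.1×10⁻⁶ × 53 = 0.0001643.
1/(A₁E₁) + 1/(A₂E₂) = 1/(1900×109×10³) + 1/(2275×191×10³) = 7.13×10⁻⁹ N⁻¹.
P = 0.0001643 / 7.13×10⁻⁹ = 23040 N = 23.04 kN.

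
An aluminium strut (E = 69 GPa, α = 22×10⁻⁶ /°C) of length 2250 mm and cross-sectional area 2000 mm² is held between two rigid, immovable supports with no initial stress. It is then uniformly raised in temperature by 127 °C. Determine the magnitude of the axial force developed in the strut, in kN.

The ends cannot move, so σ = EαΔT = 69×10³ × 22×10⁻⁶ × 127 = 192.8 MPa.
Then P = σA = 192.8 × 2000 mm² = 385.6 kN, compressive.

P ≈ 386 kN (compressive)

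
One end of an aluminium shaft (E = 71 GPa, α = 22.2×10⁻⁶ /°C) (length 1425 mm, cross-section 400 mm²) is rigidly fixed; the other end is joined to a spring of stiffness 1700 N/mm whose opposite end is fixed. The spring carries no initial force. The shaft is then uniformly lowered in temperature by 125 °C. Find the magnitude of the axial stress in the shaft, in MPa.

If the spring were absent the shaft would shorten by αΔT L = 22.2×10⁻⁶ × 125 × 1425 = 3.954 mm.
Let P be the tensile force in the spring. The shaft extends elastically by PL/(AE) and the spring stretches by P/k; together these equal δ_free.
So P = δ_free / [L/(AE) + 1/k] = 3.954 / [ 1425/(400×71×10³) + 1/(1700) ].
P = 3.954 / 0.0006384 = 6194 N.
σ = P/A = 6194/400 = 15.49 MPa.

σ ≈ 15.5 MPa (tensile)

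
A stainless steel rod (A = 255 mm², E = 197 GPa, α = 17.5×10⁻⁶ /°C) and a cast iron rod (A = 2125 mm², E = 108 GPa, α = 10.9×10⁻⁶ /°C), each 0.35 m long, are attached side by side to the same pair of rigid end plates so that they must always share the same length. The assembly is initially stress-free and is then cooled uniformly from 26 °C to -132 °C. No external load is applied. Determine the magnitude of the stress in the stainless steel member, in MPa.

Equilibrium of a rigid end plate with no external load gives equal and opposite internal forces ±P in the two members. Since α_{stainless steel} > α_{cast iron}, cooling drives the stainless steel into tension and the cast iron into compression.
Equating the net (thermal + elastic) strains gives |α₁ − α₂|·ΔT = P·[1/(A₁E₁) + 1/(A₂E₂)].
|α₁ − α₂|·ΔT = 6.6×10⁻⁶ × 158 = 0.001043.
1/(A₁E₁) + 1/(A₂E₂) = 1/(255×197×10³) + 1/(2125×108×10³) = 2.426×10⁻⁸ N⁻¹.
P = 0.001043 / 2.426×10⁻⁸ = 42980 N = 42.98 kN.
σ_{stainless steel} = P/A₁ = 42980/255 = 168.5 MPa, tensile.

σ ≈ 169 MPa (tensile)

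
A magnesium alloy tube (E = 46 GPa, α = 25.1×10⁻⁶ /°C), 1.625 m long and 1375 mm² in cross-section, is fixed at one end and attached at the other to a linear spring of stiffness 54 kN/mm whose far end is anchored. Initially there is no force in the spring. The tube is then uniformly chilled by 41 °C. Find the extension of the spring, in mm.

δ ≈ 0.7 mm

If the spring were absent the tube would shorten by αΔT L = 25.1×10⁻⁶ × 41 × 1625 = 1.672 mm.
With a force P in the spring, the elastic change of the tube is PL/(AE) and that of the spring is P/k; compatibility requires their sum to equal δ_free.
So P = δ_free / [L/(AE) + 1/k] = 1.672 / [ 1625/(1375×46×10³) + 1/(54×10³) ].
P = 1.672 / 4.421×10⁻⁵ = 37830 N.
Spring extension = P/k = 37830/(54×10³) = 0.7005 mm.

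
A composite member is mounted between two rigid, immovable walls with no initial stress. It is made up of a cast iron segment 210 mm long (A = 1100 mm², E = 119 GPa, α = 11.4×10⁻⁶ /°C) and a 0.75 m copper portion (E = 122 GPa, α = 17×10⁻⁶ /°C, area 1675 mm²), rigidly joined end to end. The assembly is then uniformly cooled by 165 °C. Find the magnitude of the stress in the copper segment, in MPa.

σ ≈ 283 MPa (tensile)

Free thermal contraction of the whole bar: Σ αᵢΔT Lᵢ = 11.4×10⁻⁶×165×210 + 17×10⁻⁶×165×750 = 2.499 mm.
Since the ends are fixed, an axial force P builds up, equal in every segment, with P · Σ Lᵢ/(AᵢEᵢ) = δ_free.
The series flexibility is Σ Lᵢ/(AᵢEᵢ) = 210/(1100×119×10³) + 750/(1675×122×10³) = 5.274×10⁻⁶ mm/N.
P = 2.499 / 5.274×10⁻⁶ = 473700 N = 473.7 kN, tensile.
σ_{copper} = P / A = 473700 / 1675 = 282.8 MPa.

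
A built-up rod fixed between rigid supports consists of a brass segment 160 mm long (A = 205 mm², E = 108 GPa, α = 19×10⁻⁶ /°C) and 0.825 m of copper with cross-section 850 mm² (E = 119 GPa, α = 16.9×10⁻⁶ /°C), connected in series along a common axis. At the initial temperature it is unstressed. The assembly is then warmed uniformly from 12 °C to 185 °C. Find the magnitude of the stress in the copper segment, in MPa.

With the walls removed the bar would change length by δ_free = Σ αᵢΔT Lᵢ = 19×10⁻⁶×173×160 + 16.9×10⁻⁶×173×825 = 2.938 mm.
Since the ends are fixed, an axial force P builds up, equal in every segment, with P · Σ Lᵢ/(AᵢEᵢ) = δ_free.
The series flexibility is Σ Lᵢ/(AᵢEᵢ) = 160/(205×108×10³) + 825/(850×119×10³) = 1.538×10⁻⁵ mm/N.
Hence P = δ_free / Σ(L/AE) = 2.938/1.538×10⁻⁵ = 191 kN (compressive).
σ_{copper} = P / A = 191000 / 850 = 224.7 MPa.

σ ≈ 225 MPa (compressive)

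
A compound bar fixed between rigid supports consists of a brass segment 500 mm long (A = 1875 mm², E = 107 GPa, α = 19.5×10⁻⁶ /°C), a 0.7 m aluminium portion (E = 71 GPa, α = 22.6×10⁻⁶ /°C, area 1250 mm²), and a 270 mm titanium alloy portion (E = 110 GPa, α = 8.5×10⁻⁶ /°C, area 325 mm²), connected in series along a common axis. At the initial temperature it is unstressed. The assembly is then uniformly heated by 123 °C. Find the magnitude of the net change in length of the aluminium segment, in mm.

Free thermal expansion of the whole bar: Σ αᵢΔT Lᵢ = 19.5×10⁻⁶×123×500 + 22.6×10⁻⁶×123×700 + 8.5×10⁻⁶×123×270 = 3.427 mm.
Since the ends are fixed, an axial force P builds up, equal in every segment, with P · Σ Lᵢ/(AᵢEᵢ) = δ_free.
Σ Lᵢ/(AᵢEᵢ) = 500/(1875×107×10³) + 700/(1250×71×10³) + 270/(325×110×10³) = 1.793×10⁻⁵ mm/N.
So P = 3.427 / 1.793×10⁻⁵ = 191.1 kN, compressive.
For the aluminium segment, free thermal change = 22.6×10⁻⁶×123×700 = 1.946 mm and elastic change from P = 191100×700/(1250×71×10³) = 1.508 mm; these oppose, so the net change is 0.438 mm (segment lengthens).

|ΔL| ≈ 0.438 mm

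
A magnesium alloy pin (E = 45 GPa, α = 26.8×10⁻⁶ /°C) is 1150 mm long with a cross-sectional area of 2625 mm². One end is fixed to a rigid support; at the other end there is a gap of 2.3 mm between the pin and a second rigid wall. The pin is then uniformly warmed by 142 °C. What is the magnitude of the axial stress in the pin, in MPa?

σ ≈ 81.3 MPa (compressive)

Free thermal elongation = αΔT L = 26.8×10⁻⁶ × 142 × 1150 = 4.376 mm.
After closing the 2.3 mm clearance, 4.376 − 2.3 = 2.076 mm of expansion remains to be suppressed by the wall.
That suppressed elongation corresponds to σ = E·Δ/L = 45×10³ × 2.076/1150 = 81.25 MPa.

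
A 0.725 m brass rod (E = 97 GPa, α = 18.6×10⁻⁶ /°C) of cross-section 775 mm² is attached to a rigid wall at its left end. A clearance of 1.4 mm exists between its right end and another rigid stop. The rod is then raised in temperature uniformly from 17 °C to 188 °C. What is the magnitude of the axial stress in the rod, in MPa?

σ ≈ 121 MPa (compressive)

If the wall were absent the rod would grow by αΔT L = 18.6×10⁻⁶ × 171 × 725 = 2.306 mm.
The gap closes (δ_free > 1.4 mm) and the wall then resists a further 2.306 − 1.4 = 0.9059 mm of expansion.
That suppressed elongation corresponds to σ = E·Δ/L = 97×10³ × 0.9059/725 = 121.2 MPa.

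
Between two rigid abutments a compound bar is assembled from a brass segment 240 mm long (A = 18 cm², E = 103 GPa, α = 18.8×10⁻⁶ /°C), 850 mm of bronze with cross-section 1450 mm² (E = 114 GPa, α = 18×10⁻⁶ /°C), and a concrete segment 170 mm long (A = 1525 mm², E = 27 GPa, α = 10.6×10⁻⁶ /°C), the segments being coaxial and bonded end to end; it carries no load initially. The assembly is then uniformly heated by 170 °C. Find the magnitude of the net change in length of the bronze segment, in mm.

|ΔL| ≈ 0.813 mm

Free thermal expansion of the whole bar: Σ αᵢΔT Lᵢ = 18.8×10⁻⁶×170×240 + 18×10⁻⁶×170×850 + 10.6×10⁻⁶×170×170 = 3.674 mm.
The walls prevent any net length change, so an axial force P (same in every segment) develops. Compatibility: P · Σ Lᵢ/(AᵢEᵢ) = δ_free.
Σ Lᵢ/(AᵢEᵢ) = 240/(1800×103×10³) + 850/(1450×114×10³) + 170/(1525×27×10³) = 1.057×10⁻⁵ mm/N.
Hence P = δ_free / Σ(L/AE) = 3.674/1.057×10⁻⁵ = 347.8 kN (compressive).
For the bronze segment, free thermal change = 18×10⁻⁶×170×850 = 2.601 mm and elastic change from P = 347800×850/(1450×114×10³) = 1.788 mm; these oppose, so the net change is 0.813 mm (segment lengthens).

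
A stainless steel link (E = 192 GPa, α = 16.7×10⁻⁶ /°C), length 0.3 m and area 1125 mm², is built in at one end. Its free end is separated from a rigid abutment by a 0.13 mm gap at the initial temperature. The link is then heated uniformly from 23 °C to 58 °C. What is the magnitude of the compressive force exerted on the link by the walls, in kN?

If the wall were absent the link would grow by αΔT L = 16.7×10⁻⁶ × 35 × 300 = 0.1753 mm.
After closing the 0.13 mm clearance, 0.1753 − 0.13 = 0.04535 mm of expansion remains to be suppressed by the wall.
So σ = E(δ_free − g)/L = 192×10³ × 0.04535/300 = 29.02 MPa.
Force on the wall = σA = 29.02 × 1125 mm² = 32.65 kN.

P ≈ 32.7 kN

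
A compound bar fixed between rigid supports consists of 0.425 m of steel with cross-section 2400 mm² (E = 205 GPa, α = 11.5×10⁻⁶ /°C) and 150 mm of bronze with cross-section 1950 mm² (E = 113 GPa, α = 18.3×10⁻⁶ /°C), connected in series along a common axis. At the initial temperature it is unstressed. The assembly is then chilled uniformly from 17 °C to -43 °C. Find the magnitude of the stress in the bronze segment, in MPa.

σ ≈ 152 MPa (tensile)

With the walls removed the bar would change length by δ_free = Σ αᵢΔT Lᵢ = 11.5×10⁻⁶×60×425 + 18.3×10⁻⁶×60×150 = 0.458 mm.
The rigid supports impose zero overall length change; the single axial force P common to all segments must satisfy P Σ Lᵢ/(AᵢEᵢ) = δ_free.
The series flexibility is Σ Lᵢ/(AᵢEᵢ) = 425/(2400×205×10³) + 150/(1950×113×10³) = 1.545×10⁻⁶ mm/N.
Hence P = δ_free / Σ(L/AE) = 0.458/1.545×10⁻⁶ = 296.5 kN (tensile).
σ_{bronze} = P / A = 296500 / 1950 = 152 MPa.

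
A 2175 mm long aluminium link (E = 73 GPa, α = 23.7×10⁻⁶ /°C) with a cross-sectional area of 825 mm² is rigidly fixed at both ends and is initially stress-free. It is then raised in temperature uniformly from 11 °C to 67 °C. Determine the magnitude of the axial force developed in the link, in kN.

P ≈ 79.9 kN (compressive)

Full restraint means ε = 0, so the stress is σ = EαΔT = 73×10³ × 23.7×10⁻⁶ × 56 = 96.89 MPa.
P = AEαΔT = 825 × 73×10³ × 23.7×10⁻⁶ × 56 = 79.93 kN (compressive).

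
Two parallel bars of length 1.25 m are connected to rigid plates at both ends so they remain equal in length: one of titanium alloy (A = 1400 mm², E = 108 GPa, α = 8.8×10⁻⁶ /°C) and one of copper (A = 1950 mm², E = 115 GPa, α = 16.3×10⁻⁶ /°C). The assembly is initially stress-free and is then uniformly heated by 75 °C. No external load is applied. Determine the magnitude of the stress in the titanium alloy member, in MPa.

σ ≈ 36.3 MPa (tensile)

The copper has the larger α, so on heating it would change length more than the titanium alloy if both were free. The rigid plates force a common final length, so the copper is put into compression and the titanium alloy into tension, with equal and opposite forces P (no external load).
Setting the final lengths equal and cancelling L: (α₁ − α₂)ΔT = P/(A₁E₁) + P/(A₂E₂).
|α₁ − α₂|·ΔT = 7.5×10⁻⁶ × 75 = 0.0005625.
1/(A₁E₁) + 1/(A₂E₂) = 1/(1400×108×10³) + 1/(1950×115×10³) = 1.107×10⁻⁸ N⁻¹.
So P = 0.0005625 / 1.107×10⁻⁸ = 50.8 kN.
σ_{titanium alloy} = P/A₁ = 50800/1400 = 36.28 MPa, tensile.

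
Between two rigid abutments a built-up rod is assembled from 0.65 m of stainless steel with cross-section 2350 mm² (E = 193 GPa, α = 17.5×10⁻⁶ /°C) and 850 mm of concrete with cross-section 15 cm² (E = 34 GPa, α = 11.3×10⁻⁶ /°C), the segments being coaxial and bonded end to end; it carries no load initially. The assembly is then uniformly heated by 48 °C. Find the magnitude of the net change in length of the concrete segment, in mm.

If the supports were absent, the total length change would be Σ αᵢΔT Lᵢ = 17.5×10⁻⁶×48×650 + 11.3×10⁻⁶×48×850 = 1.007 mm.
The walls prevent any net length change, so an axial force P (same in every segment) develops. Compatibility: P · Σ Lᵢ/(AᵢEᵢ) = δ_free.
Σ Lᵢ/(AᵢEᵢ) = 650/(2350×193×10³) + 850/(1500×34×10³) = 1.81×10⁻⁵ mm/N.
P = 1.007 / 1.81×10⁻⁵ = 55640 N = 55.64 kN, compressive.
For the concrete segment, free thermal change = 11.3×10⁻⁶×48×850 = 0.461 mm and elastic change from P = 55640×850/(1500×34×10³) = 0.9273 mm; these oppose, so the net change is 0.466 mm (segment shortens).

|ΔL| ≈ 0.466 mm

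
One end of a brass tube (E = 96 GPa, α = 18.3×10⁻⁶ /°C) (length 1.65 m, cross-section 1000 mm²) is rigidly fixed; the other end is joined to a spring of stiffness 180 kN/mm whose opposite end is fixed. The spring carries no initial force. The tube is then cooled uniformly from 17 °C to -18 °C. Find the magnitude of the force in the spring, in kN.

Free thermal contraction: δ_free = αΔT L = 18.3×10⁻⁶ × 35 × 1650 = 1.057 mm.
With a force P in the spring, the elastic change of the tube is PL/(AE) and that of the spring is P/k; compatibility requires their sum to equal δ_free.
P [ L/(AE) + 1/k ] = δ_free → P [ 1650/(1000×96×10³) + 1/(180×10³) ] = 1.057.
P = 1.057 / 2.274×10⁻⁵ = 46470 N.

P ≈ 46.5 kN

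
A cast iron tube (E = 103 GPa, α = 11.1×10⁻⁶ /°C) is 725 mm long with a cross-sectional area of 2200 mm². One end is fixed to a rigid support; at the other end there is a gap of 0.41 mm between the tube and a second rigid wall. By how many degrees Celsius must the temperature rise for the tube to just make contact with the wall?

The gap closes when αΔT L = 0.41 mm, since the tube is still unstressed at that instant.
ΔT = 0.41 / (11.1×10⁻⁶ × 725) = 50.95 °C.

ΔT ≈ 50.9 °C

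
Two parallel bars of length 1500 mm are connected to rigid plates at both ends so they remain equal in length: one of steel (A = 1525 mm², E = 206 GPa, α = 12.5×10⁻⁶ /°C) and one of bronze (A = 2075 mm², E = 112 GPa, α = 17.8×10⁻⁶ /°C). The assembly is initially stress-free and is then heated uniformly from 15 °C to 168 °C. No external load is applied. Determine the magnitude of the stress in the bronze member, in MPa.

σ ≈ 52.2 MPa (compressive)

The bronze has the larger α, so on heating it would change length more than the steel if both were free. The rigid plates force a common final length, so the bronze is put into compression and the steel into tension, with equal and opposite forces P (no external load).
Setting the final lengths equal and cancelling L: (α₁ − α₂)ΔT = P/(A₁E₁) + P/(A₂E₂).
|α₁ − α₂|·ΔT = 5.3×10⁻⁶ × 153 = 0.0008109.
1/(A₁E₁) + 1/(A₂E₂) = 1/(1525×206×10³) + 1/(2075×112×10³) = 7.486×10⁻⁹ N⁻¹.
P = 0.0008109 / 7.486×10⁻⁹ = 108300 N = 108.3 kN.
σ_{bronze} = P/A₂ = 108300/2075 = 52.2 MPa, compressive.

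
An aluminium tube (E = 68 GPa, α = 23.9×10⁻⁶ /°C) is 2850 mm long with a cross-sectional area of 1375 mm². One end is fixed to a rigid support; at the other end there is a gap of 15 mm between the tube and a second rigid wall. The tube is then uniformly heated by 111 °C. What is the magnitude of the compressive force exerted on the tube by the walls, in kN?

Free thermal elongation = αΔT L = 23.9×10⁻⁶ × 111 × 2850 = 7.561 mm.
This is smaller than the 15 mm clearance, so the tube expands freely without reaching the stop — the stress is zero.

P ≈ 0 kN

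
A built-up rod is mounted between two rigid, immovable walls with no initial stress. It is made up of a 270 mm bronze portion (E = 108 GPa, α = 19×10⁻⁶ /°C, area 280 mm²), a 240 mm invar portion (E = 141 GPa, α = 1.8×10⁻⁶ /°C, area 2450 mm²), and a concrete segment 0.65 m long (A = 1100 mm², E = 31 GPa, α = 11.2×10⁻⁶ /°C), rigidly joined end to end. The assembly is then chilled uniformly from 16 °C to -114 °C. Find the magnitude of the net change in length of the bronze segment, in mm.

If the supports were absent, the total length change would be Σ αᵢΔT Lᵢ = 19×10⁻⁶×130×270 + 1.8×10⁻⁶×130×240 + 11.2×10⁻⁶×130×650 = 1.669 mm.
The rigid supports impose zero overall length change; the single axial force P common to all segments must satisfy P Σ Lᵢ/(AᵢEᵢ) = δ_free.
The series flexibility is Σ Lᵢ/(AᵢEᵢ) = 270/(280×108×10³) + 240/(2450×141×10³) + 650/(1100×31×10³) = 2.868×10⁻⁵ mm/N.
P = 1.669 / 2.868×10⁻⁵ = 58200 N = 58.2 kN, tensile.
For the bronze segment, free thermal change = 19×10⁻⁶×130×270 = 0.6669 mm and elastic change from P = 58200×270/(280×108×10³) = 0.5196 mm; these oppose, so the net change is 0.147 mm (segment shortens).

|ΔL| ≈ 0.147 mm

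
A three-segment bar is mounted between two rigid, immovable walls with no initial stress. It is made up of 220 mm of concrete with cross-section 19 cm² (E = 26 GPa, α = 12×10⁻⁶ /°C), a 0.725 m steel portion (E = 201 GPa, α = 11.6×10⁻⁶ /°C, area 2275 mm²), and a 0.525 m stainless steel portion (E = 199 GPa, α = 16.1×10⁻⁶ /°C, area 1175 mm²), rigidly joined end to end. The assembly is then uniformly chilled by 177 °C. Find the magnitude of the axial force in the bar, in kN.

With the walls removed the bar would change length by δ_free = Σ αᵢΔT Lᵢ = 12×10⁻⁶×177×220 + 11.6×10⁻⁶×177×725 + 16.1×10⁻⁶×177×525 = 3.452 mm.
Since the ends are fixed, an axial force P builds up, equal in every segment, with P · Σ Lᵢ/(AᵢEᵢ) = δ_free.
The series flexibility is Σ Lᵢ/(AᵢEᵢ) = 220/(1900×26×10³) + 725/(2275×201×10³) + 525/(1175×199×10³) = 8.284×10⁻⁶ mm/N.
So P = 3.452 / 8.284×10⁻⁶ = 416.7 kN, tensile.

P ≈ 417 kN (tensile)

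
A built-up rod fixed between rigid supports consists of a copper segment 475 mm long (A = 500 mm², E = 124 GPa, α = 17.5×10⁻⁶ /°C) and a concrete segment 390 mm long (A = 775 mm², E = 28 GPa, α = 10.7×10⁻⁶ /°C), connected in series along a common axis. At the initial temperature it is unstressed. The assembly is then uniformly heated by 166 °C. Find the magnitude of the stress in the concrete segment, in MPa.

σ ≈ 104 MPa (compressive)

Free thermal expansion of the whole bar: Σ αᵢΔT Lᵢ = 17.5×10⁻⁶×166×475 + 10.7×10⁻⁶×166×390 = 2.073 mm.
The walls prevent any net length change, so an axial force P (same in every segment) develops. Compatibility: P · Σ Lᵢ/(AᵢEᵢ) = δ_free.
Σ Lᵢ/(AᵢEᵢ) = 475/(500×124×10³) + 390/(775×28×10³) = 2.563×10⁻⁵ mm/N.
P = 2.073 / 2.563×10⁻⁵ = 80850 N = 80.85 kN, compressive.
σ_{concrete} = P / A = 80850 / 775 = 104.3 MPa.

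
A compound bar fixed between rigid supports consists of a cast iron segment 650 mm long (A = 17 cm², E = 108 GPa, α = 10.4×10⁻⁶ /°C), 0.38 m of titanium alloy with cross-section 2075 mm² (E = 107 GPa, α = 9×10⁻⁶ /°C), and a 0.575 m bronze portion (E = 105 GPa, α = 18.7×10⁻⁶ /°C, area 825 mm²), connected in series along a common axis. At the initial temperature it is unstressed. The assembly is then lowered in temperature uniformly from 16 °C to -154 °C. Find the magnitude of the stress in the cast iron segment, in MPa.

σ ≈ 176 MPa (tensile)

Free thermal contraction of the whole bar: Σ αᵢΔT Lᵢ = 10.4×10⁻⁶×170×650 + 9×10⁻⁶×170×380 + 18.7×10⁻⁶×170×575 = 3.559 mm.
The walls prevent any net length change, so an axial force P (same in every segment) develops. Compatibility: P · Σ Lᵢ/(AᵢEᵢ) = δ_free.
The series flexibility is Σ Lᵢ/(AᵢEᵢ) = 650/(1700×108×10³) + 380/(2075×107×10³) + 575/(825×105×10³) = 1.189×10⁻⁵ mm/N.
P = 3.559 / 1.189×10⁻⁵ = 299300 N = 299.3 kN, tensile.
σ_{cast iron} = P / A = 299300 / 1700 = 176.1 MPa.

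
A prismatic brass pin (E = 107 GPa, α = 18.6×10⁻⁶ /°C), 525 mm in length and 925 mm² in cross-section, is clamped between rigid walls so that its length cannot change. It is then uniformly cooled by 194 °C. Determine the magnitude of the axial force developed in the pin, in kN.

P ≈ 357 kN (tensile)

With zero net strain, σ = E·αΔT = 107 GPa × 18.6×10⁻⁶ × 194 = 386.1 MPa.
Axial force P = σA = 386.1 × 925 = 357100 N = 357.1 kN, tensile.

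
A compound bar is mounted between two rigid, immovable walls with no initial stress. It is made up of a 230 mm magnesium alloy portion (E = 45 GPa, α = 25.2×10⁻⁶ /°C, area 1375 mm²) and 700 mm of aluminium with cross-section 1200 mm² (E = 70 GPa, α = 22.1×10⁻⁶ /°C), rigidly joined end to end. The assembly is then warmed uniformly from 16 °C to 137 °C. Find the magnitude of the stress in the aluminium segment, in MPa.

If the supports were absent, the total length change would be Σ αᵢΔT Lᵢ = 25.2×10⁻⁶×121×230 + 22.1×10⁻⁶×121×700 = 2.573 mm.
Since the ends are fixed, an axial force P builds up, equal in every segment, with P · Σ Lᵢ/(AᵢEᵢ) = δ_free.
Σ Lᵢ/(AᵢEᵢ) = 230/(1375×45×10³) + 700/(1200×70×10³) = 1.205×10⁻⁵ mm/N.
P = 2.573 / 1.205×10⁻⁵ = 213500 N = 213.5 kN, compressive.
σ_{aluminium} = P / A = 213500 / 1200 = 177.9 MPa.

σ ≈ 178 MPa (compressive)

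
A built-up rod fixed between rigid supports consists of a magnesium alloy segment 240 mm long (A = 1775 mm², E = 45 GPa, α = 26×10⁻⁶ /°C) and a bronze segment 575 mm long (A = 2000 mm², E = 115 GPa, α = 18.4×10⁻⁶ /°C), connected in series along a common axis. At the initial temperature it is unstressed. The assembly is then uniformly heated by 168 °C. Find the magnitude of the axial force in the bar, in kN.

With the walls removed the bar would change length by δ_free = Σ αᵢΔT Lᵢ = 26×10⁻⁶×168×240 + 18.4×10⁻⁶×168×575 = 2.826 mm.
The rigid supports impose zero overall length change; the single axial force P common to all segments must satisfy P Σ Lᵢ/(AᵢEᵢ) = δ_free.
The series flexibility is Σ Lᵢ/(AᵢEᵢ) = 240/(1775×45×10³) + 575/(2000×115×10³) = 5.505×10⁻⁶ mm/N.
So P = 2.826 / 5.505×10⁻⁶ = 513.3 kN, compressive.

P ≈ 513 kN (compressive)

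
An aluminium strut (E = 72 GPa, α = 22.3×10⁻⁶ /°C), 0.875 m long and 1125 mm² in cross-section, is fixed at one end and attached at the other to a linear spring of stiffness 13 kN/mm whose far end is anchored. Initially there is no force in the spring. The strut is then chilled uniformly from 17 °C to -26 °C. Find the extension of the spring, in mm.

Free thermal contraction: δ_free = αΔT L = 22.3×10⁻⁶ × 43 × 875 = 0.839 mm.
With a force P in the spring, the elastic change of the strut is PL/(AE) and that of the spring is P/k; compatibility requires their sum to equal δ_free.
So P = δ_free / [L/(AE) + 1/k] = 0.839 / [ 875/(1125×72×10³) + 1/(13×10³) ].
P = 0.839 / 8.773×10⁻⁵ = 9564 N.
Spring extension = P/k = 9564/(13×10³) = 0.7357 mm.

δ ≈ 0.736 mm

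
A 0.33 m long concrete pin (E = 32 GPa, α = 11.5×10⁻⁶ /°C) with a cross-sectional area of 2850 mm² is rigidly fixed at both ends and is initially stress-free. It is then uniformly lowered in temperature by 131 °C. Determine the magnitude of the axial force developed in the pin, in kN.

P ≈ 137 kN (tensile)

With zero net strain, σ = E·αΔT = 32 GPa × 11.5×10⁻⁶ × 131 = 48.21 MPa.
Then P = σA = 48.21 × 2850 mm² = 137.4 kN, tensile.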